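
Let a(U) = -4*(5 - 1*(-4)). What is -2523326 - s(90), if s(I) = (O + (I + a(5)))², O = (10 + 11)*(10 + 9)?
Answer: -2728535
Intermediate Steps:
a(U) = -36 (a(U) = -4*(5 + 4) = -4*9 = -36)
O = 399 (O = 21*19 = 399)
s(I) = (363 + I)² (s(I) = (399 + (I - 36))² = (399 + (-36 + I))² = (363 + I)²)
-2523326 - s(90) = -2523326 - (363 + 90)² = -2523326 - 1*453² = -2523326 - 1*205209 = -2523326 - 205209 = -2728535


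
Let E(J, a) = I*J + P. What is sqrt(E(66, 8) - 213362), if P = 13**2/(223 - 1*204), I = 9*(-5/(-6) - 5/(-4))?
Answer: I*sqrt(306294934)/38 ≈ 460.56*I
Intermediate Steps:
I = 75/4 (I = 9*(-5*(-1/6) - 5*(-1/4)) = 9*(5/6 + 5/4) = 9*(25/12) = 75/4 ≈ 18.750)
P = 169/19 (P = 169/(223 - 204) = 169/19 ≈ 8.8947)
E(J, a) = 169/19 + 75*J/4 (E(J, a) = 75*J/4 + 169/19 = 169/19 + 75*J/4)
sqrt(E(66, 8) - 213362) = sqrt((169/19 + (75/4)*66) - 213362) = sqrt((169/19 + 2475/2) - 213362) = sqrt(47363/38 - 213362) = sqrt(-8060393/38) = I*sqrt(306294934)/38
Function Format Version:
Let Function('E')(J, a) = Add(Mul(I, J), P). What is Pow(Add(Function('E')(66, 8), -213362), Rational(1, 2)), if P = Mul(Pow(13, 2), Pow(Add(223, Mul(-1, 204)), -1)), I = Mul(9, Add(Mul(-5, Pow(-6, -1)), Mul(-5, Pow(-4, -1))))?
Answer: Mul(Rational(1, 38), I, Pow(306294934, Rational(1, 2))) ≈ Mul(460.56, I)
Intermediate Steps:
I = Rational(75, 4) (I = Mul(9, Add(Mul(-5, Rational(-1, 6)), Mul(-5, Rational(-1, 4)))) = Mul(9, Add(Rational(5, 6), Rational(5, 4))) = Mul(9, Rational(25, 12)) = Rational(75, 4) ≈ 18.750)
P = Rational(169, 19) (P = Mul(169, Pow(Add(223, -204), -1)) = Mul(169, Pow(19, -1)) = Mul(169, Rational(1, 19)) = Rational(169, 19) ≈ 8.8947)
Function('E')(J, a) = Add(Rational(169, 19), Mul(Rational(75, 4), J)) (Function('E')(J, a) = Add(Mul(Rational(75, 4), J), Rational(169, 19)) = Add(Rational(169, 19), Mul(Rational(75, 4), J)))
Pow(Add(Function('E')(66, 8), -213362), Rational(1, 2)) = Pow(Add(Add(Rational(169, 19), Mul(Rational(75, 4), 66)), -213362), Rational(1, 2)) = Pow(Add(Add(Rational(169, 19), Rational(2475, 2)), -213362), Rational(1, 2)) = Pow(Add(Rational(47363, 38), -213362), Rational(1, 2)) = Pow(Rational(-8060393, 38), Rational(1, 2)) = Mul(Rational(1, 38), I, Pow(306294934, Rational(1, 2)))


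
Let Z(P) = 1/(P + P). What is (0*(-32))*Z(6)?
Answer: 0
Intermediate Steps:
Z(P) = 1/(2*P)
(0*(-32))*Z(6) = (0*(-32))*((½)/6) = 0*((½)*(⅙)) = 0*(1/12) = 0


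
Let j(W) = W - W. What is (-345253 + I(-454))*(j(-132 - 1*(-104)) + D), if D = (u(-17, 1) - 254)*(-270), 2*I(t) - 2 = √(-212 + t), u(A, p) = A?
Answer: -25262088840 + 109755*I*√74 ≈ -2.5262e+10 + 9.4415e+5*I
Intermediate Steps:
j(W) = 0
I(t) = 1 + √(-212 + t)/2
D = 73170 (D = (-17 - 254)*(-270) = -271*(-270) = 73170)
(-345253 + I(-454))*(j(-132 - 1*(-104)) + D) = (-345253 + (1 + √(-212 - 454)/2))*(0 + 73170) = (-345253 + (1 + √(-666)/2))*73170 = (-345253 + (1 + (3*I*√74)/2))*73170 = (-345253 + (1 + 3*I*√74/2))*73170 = (-345252 + 3*I*√74/2)*73170 = -25262088840 + 109755*I*√74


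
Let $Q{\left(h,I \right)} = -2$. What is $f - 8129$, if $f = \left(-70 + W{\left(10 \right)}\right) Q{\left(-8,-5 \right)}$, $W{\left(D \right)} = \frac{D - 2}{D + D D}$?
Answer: $- \frac{439403}{55} \approx -7989.1$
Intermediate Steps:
$W{\left(D \right)} = \frac{-2 + D}{D + D^{2}}$
$f = \frac{7692}{55}$ ($f = \left(-70 + \frac{-2 + 10}{10 \left(1 + 10\right)}\right) \left(-2\right) = \left(-70 + \frac{1}{10} \cdot \frac{1}{11} \cdot 8\right) \left(-2\right) = \left(-70 + \frac{4}{55}\right) \left(-2\right) = \left(- \frac{3846}{55}\right) \left(-2\right) = \frac{7692}{55} \approx 139.85$)
$f - 8129 = \frac{7692}{55} - 8129 = - \frac{439403}{55}$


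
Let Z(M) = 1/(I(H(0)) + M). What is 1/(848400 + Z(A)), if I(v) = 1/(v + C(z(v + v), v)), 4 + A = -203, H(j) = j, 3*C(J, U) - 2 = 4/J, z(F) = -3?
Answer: 405/343601998 ≈ 1.1787e-6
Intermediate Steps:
C(J, U) = ⅔ + 4/(3*J) (C(J, U) = ⅔ + (4/J)/3 = ⅔ + 4/(3*J))
A = -207 (A = -4 - 203 = -207)
I(v) = 1/(2/9 + v) (I(v) = 1/(v + (⅔)*(2 - 3)/(-3)) = 1/(v + (⅔)*(-⅓)*(-1)) = 1/(v + 2/9) = 1/(2/9 + v))
Z(M) = 1/(9/2 + M) (Z(M) = 1/(9/(2 + 9*0) + M) = 1/(9/(2 + 0) + M) = 1/(9/2 + M))
1/(848400 + Z(A)) = 1/(848400 + 2/(9 + 2*(-207))) = 1/(848400 + 2/(9 - 414)) = 1/(848400 + 2/(-405)) = 1/(848400 + 2*(-1/405)) = 1/(848400 - 2/405) = 1/(343601998/405) = 405/343601998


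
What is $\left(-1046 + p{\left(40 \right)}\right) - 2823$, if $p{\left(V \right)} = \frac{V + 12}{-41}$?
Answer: $- \frac{158681}{41} \approx -3870.3$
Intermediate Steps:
$p{\left(V \right)} = - \frac{12}{41} - \frac{V}{41}$ ($p{\left(V \right)} = \left(12 + V\right) \left(- \frac{1}{41}\right) = - \frac{12}{41} - \frac{V}{41}$)
$\left(-1046 + p{\left(40 \right)}\right) - 2823 = \left(-1046 - \frac{52}{41}\right) - 2823 = - \frac{42938}{41} - 2823 = - \frac{158681}{41}$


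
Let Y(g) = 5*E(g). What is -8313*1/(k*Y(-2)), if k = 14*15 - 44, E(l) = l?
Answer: 8313/1660 ≈ 5.0078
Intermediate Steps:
Y(g) = 5*g
k = 166 (k = 210 - 44 = 166)
-8313*1/(k*Y(-2)) = -8313/(166*(5*(-2))) = -8313/(166*(-10)) = -8313/(-1660) = -8313*(-1/1660) = 8313/1660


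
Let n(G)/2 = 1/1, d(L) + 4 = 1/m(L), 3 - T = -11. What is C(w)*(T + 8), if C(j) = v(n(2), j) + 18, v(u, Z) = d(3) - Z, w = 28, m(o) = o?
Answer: -902/3 ≈ -300.67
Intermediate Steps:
T = 14 (T = 3 - 1*(-11) = 3 + 11 = 14)
d(L) = -4 + 1/L
n(G) = 2 (n(G) = 2*(1/1) = 2*(1*1) = 2*1 = 2)
v(u, Z) = -11/3 - Z (v(u, Z) = (-4 + 1/3) - Z = (-4 + ⅓) - Z = -11/3 - Z)
C(j) = 43/3 - j (C(j) = (-11/3 - j) + 18 = 43/3 - j)
C(w)*(T + 8) = (43/3 - 1*28)*(14 + 8) = (43/3 - 28)*22 = -41/3*22 = -902/3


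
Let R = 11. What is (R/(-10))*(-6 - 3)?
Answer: 99/10 ≈ 9.9000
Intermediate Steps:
(R/(-10))*(-6 - 3) = (11/(-10))*(-6 - 3) = (11*(-⅒))*(-9) = -11/10*(-9) = 99/10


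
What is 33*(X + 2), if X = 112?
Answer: 3762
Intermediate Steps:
33*(X + 2) = 33*(112 + 2) = 33*114 = 3762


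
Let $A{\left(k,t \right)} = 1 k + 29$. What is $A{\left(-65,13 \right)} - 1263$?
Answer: $-1299$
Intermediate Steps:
$A{\left(k,t \right)} = 29 + k$ ($A{\left(k,t \right)} = k + 29 = 29 + k$)
$A{\left(-65,13 \right)} - 1263 = \left(29 - 65\right) - 1263 = -36 - 1263 = -1299$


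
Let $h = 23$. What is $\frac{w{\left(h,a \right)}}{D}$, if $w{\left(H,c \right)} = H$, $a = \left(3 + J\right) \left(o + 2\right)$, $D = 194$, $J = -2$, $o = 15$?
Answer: $\frac{23}{194} \approx 0.11856$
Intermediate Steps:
$a = 17$ ($a = \left(3 - 2\right) \left(15 + 2\right) = 1 \cdot 17 = 17$)
$\frac{w{\left(h,a \right)}}{D} = \frac{23}{194}$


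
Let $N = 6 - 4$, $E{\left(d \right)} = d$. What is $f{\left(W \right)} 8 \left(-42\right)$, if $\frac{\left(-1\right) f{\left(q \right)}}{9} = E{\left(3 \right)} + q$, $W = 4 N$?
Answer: $33264$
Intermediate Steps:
$N = 2$ ($N = 6 - 4 = 2$)
$W = 8$ ($W = 4 \cdot 2 = 8$)
$f{\left(q \right)} = -27 - 9 q$ ($f{\left(q \right)} = - 9 \left(3 + q\right) = -27 - 9 q$)
$f{\left(W \right)} 8 \left(-42\right) = \left(-27 - 72\right) 8 \left(-42\right) = \left(-99\right) 8 \left(-42\right) = \left(-792\right) \left(-42\right) = 33264$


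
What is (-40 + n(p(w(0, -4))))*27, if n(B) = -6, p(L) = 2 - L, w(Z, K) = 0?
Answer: -1242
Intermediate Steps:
(-40 + n(p(w(0, -4))))*27 = (-40 - 6)*27 = -46*27 = -1242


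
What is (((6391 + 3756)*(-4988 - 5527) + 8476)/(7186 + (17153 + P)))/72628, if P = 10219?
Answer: -106687229/2509878424 ≈ -0.042507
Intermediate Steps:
(((6391 + 3756)*(-4988 - 5527) + 8476)/(7186 + (17153 + P)))/72628 = (((6391 + 3756)*(-4988 - 5527) + 8476)/(7186 + (17153 + 10219)))/72628 = ((10147*(-10515) + 8476)/(7186 + 27372))*(1/72628) = ((-106695705 + 8476)/34558)*(1/72628) = -106687229*1/34558*(1/72628) = -106687229/34558*1/72628 = -106687229/2509878424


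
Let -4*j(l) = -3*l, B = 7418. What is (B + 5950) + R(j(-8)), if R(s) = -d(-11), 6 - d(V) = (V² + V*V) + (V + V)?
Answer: 13582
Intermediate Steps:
d(V) = 6 - 2*V - 2*V² (d(V) = 6 - ((V² + V*V) + (V + V)) = 6 - ((V² + V²) + 2*V) = 6 - (2*V² + 2*V) = 6 - (2*V + 2*V²) = 6 + (-2*V - 2*V²) = 6 - 2*V - 2*V²)
j(l) = 3*l/4 (j(l) = -(-3)*l/4 = 3*l/4)
R(s) = 214 (R(s) = -(6 - 2*(-11) - 2*(-11)²) = -(6 + 22 - 2*121) = -(6 + 22 - 242) = -1*(-214) = 214)
(B + 5950) + R(j(-8)) = (7418 + 5950) + 214 = 13368 + 214 = 13582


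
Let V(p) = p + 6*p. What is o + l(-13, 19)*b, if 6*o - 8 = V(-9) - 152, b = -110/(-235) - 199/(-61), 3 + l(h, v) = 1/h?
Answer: -3427299/74542 ≈ -45.978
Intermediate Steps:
l(h, v) = -3 + 1/h
V(p) = 7*p
b = 10695/2867 (b = -110*(-1/235) - 199*(-1/61) = 22/47 + 199/61 = 10695/2867 ≈ 3.7304)
o = -69/2 (o = 4/3 + (7*(-9) - 152)/6 = 4/3 + (-63 - 152)/6 = 4/3 + (⅙)*(-215) = 4/3 - 215/6 = -69/2 ≈ -34.500)
o + l(-13, 19)*b = -69/2 + (-3 + 1/(-13))*(10695/2867) = -69/2 + (-3 - 1/13)*(10695/2867) = -69/2 - 40/13*10695/2867 = -69/2 - 427800/37271 = -3427299/74542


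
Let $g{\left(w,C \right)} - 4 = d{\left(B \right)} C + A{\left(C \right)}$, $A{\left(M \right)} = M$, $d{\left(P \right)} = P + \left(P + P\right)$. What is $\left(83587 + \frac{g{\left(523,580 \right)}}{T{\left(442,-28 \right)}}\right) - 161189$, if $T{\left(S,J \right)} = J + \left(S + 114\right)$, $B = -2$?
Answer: $- \frac{2561047}{33} \approx -77608.0$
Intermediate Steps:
$d{\left(P \right)} = 3 P$ ($d{\left(P \right)} = P + 2 P = 3 P$)
$T{\left(S,J \right)} = 114 + J + S$ ($T{\left(S,J \right)} = J + \left(114 + S\right) = 114 + J + S$)
$g{\left(w,C \right)} = 4 - 5 C$ ($g{\left(w,C \right)} = 4 + \left(3 \left(-2\right) C + C\right) = 4 + \left(- 6 C + C\right) = 4 - 5 C$)
$\left(83587 + \frac{g{\left(523,580 \right)}}{T{\left(442,-28 \right)}}\right) - 161189 = \left(83587 + \frac{4 - 2900}{114 - 28 + 442}\right) - 161189 = \left(83587 + \frac{4 - 2900}{528}\right) - 161189 = \left(83587 - \frac{181}{33}\right) - 161189 = \frac{2758190}{33} - 161189 = - \frac{2561047}{33}$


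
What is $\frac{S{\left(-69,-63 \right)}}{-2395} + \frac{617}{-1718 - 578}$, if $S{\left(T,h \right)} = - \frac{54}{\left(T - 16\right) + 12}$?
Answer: $- \frac{107997179}{401421160} \approx -0.26904$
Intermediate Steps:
$S{\left(T,h \right)} = - \frac{54}{-4 + T}$ ($S{\left(T,h \right)} = - \frac{54}{\left(T - 16\right) + 12} = - \frac{54}{\left(-16 + T\right) + 12} = - \frac{54}{-4 + T}$)
$\frac{S{\left(-69,-63 \right)}}{-2395} + \frac{617}{-1718 - 578} = \frac{\left(-54\right) \frac{1}{-4 - 69}}{-2395} + \frac{617}{-1718 - 578} = - \frac{54}{-73} \left(- \frac{1}{2395}\right) + \frac{617}{-2296} = \left(-54\right) \left(- \frac{1}{73}\right) \left(- \frac{1}{2395}\right) + 617 \left(- \frac{1}{2296}\right) = \frac{54}{73} \left(- \frac{1}{2395}\right) - \frac{617}{2296} = - \frac{54}{174835} - \frac{617}{2296} = - \frac{107997179}{401421160}$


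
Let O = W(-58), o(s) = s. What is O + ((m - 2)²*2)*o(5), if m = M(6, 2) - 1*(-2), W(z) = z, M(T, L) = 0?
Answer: -58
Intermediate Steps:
O = -58
m = 2 (m = 0 - 1*(-2) = 0 + 2 = 2)
O + ((m - 2)²*2)*o(5) = -58 + ((2 - 2)²*2)*5 = -58 + (0²*2)*5 = -58 + (0*2)*5 = -58 + 0*5 = -58 + 0 = -58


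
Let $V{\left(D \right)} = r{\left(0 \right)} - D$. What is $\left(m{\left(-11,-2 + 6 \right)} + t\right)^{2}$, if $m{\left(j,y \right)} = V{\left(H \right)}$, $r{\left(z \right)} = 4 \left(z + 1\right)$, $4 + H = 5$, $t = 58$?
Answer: $3721$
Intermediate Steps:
$H = 1$ ($H = -4 + 5 = 1$)
$r{\left(z \right)} = 4 + 4 z$ ($r{\left(z \right)} = 4 \left(1 + z\right) = 4 + 4 z$)
$V{\left(D \right)} = 4 - D$ ($V{\left(D \right)} = \left(4 + 4 \cdot 0\right) - D = \left(4 + 0\right) - D = 4 - D$)
$m{\left(j,y \right)} = 3$ ($m{\left(j,y \right)} = 4 - 1 = 3$)
$\left(m{\left(-11,-2 + 6 \right)} + t\right)^{2} = \left(3 + 58\right)^{2} = 61^{2} = 3721$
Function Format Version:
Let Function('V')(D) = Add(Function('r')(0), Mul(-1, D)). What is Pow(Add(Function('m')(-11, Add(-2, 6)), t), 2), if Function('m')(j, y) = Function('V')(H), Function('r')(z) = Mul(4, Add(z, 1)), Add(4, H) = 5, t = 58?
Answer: 3721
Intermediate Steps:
H = 1 (H = Add(-4, 5) = 1)
Function('r')(z) = Add(4, Mul(4, z)) (Function('r')(z) = Mul(4, Add(1, z)) = Add(4, Mul(4, z)))
Function('V')(D) = Add(4, Mul(-1, D)) (Function('V')(D) = Add(Add(4, Mul(4, 0)), Mul(-1, D)) = Add(Add(4, 0), Mul(-1, D)) = Add(4, Mul(-1, D)))
Function('m')(j, y) = 3 (Function('m')(j, y) = Add(4, Mul(-1, 1)) = Add(4, -1) = 3)
Pow(Add(Function('m')(-11, Add(-2, 6)), t), 2) = Pow(Add(3, 58), 2) = Pow(61, 2) = 3721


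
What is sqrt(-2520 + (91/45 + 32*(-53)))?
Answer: I*sqrt(948145)/15 ≈ 64.915*I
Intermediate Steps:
sqrt(-2520 + (91/45 + 32*(-53))) = sqrt(-2520 + (91*(1/45) - 1696)) = sqrt(-2520 + (91/45 - 1696)) = sqrt(-2520 - 76229/45) = sqrt(-189629/45) = I*sqrt(948145)/15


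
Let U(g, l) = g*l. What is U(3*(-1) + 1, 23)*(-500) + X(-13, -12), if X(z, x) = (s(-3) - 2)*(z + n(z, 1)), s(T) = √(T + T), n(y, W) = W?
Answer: 23024 - 12*I*√6 ≈ 23024.0 - 29.394*I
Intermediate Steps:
s(T) = √2*√T (s(T) = √(2*T) = √2*√T)
X(z, x) = (1 + z)*(-2 + I*√6) (X(z, x) = (√2*√(-3) - 2)*(z + 1) = (√2*(I*√3) - 2)*(1 + z) = (I*√6 - 2)*(1 + z) = (-2 + I*√6)*(1 + z) = (1 + z)*(-2 + I*√6))
U(3*(-1) + 1, 23)*(-500) + X(-13, -12) = ((3*(-1) + 1)*23)*(-500) + (-2 - 2*(-13) + I*√6 + I*(-13)*√6) = ((-3 + 1)*23)*(-500) + (-2 + 26 + I*√6 - 13*I*√6) = -2*23*(-500) + (24 - 12*I*√6) = -46*(-500) + (24 - 12*I*√6) = 23000 + (24 - 12*I*√6) = 23024 - 12*I*√6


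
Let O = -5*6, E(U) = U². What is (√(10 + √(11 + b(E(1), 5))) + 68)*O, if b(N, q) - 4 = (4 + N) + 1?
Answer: -2040 - 30*√(10 + √21) ≈ -2154.6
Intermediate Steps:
b(N, q) = 9 + N (b(N, q) = 4 + ((4 + N) + 1) = 4 + (5 + N) = 9 + N)
O = -30
(√(10 + √(11 + b(E(1), 5))) + 68)*O = (√(10 + √(11 + (9 + 1²))) + 68)*(-30) = (√(10 + √(11 + (9 + 1))) + 68)*(-30) = (√(10 + √(11 + 10)) + 68)*(-30) = (√(10 + √21) + 68)*(-30) = (68 + √(10 + √21))*(-30) = -2040 - 30*√(10 + √21)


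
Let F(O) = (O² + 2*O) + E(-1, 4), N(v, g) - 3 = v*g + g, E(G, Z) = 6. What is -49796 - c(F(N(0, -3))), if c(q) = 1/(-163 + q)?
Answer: -7817971/157 ≈ -49796.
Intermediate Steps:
N(v, g) = 3 + g + g*v (N(v, g) = 3 + (v*g + g) = 3 + (g*v + g) = 3 + (g + g*v) = 3 + g + g*v)
F(O) = 6 + O² + 2*O (F(O) = (O² + 2*O) + 6 = 6 + O² + 2*O)
-49796 - c(F(N(0, -3))) = -49796 - 1/(-163 + (6 + (3 - 3 - 3*0)² + 2*(3 - 3 - 3*0))) = -49796 - 1/(-163 + (6 + (3 - 3 + 0)² + 2*(3 - 3 + 0))) = -49796 - 1/(-163 + (6 + 0² + 2*0)) = -49796 - 1/(-163 + (6 + 0 + 0)) = -49796 - 1/(-163 + 6) = -49796 - 1/(-157) = -49796 - 1*(-1/157) = -49796 + 1/157 = -7817971/157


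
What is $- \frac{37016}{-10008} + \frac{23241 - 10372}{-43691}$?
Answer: $\frac{186059138}{54657441} \approx 3.4041$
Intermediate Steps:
$- \frac{37016}{-10008} + \frac{23241 - 10372}{-43691} = \left(-37016\right) \left(- \frac{1}{10008}\right) + 12869 \left(- \frac{1}{43691}\right) = \frac{4627}{1251} - \frac{12869}{43691} = \frac{186059138}{54657441}$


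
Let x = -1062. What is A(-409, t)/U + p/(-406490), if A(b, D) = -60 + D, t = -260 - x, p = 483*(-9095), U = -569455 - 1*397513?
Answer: 30339125765/2807591588 ≈ 10.806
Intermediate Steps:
U = -966968 (U = -569455 - 397513 = -966968)
p = -4392885
t = 802 (t = -260 - 1*(-1062) = -260 + 1062 = 802)
A(-409, t)/U + p/(-406490) = (-60 + 802)/(-966968) - 4392885/(-406490) = 742*(-1/966968) - 4392885*(-1/406490) = -371/483484 + 125511/11614 = 30339125765/2807591588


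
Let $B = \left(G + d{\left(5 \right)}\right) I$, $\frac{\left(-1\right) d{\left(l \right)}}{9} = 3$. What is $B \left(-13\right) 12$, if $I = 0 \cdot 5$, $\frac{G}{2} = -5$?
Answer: $0$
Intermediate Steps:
$G = -10$ ($G = 2 \left(-5\right) = -10$)
$I = 0$
$d{\left(l \right)} = -27$ ($d{\left(l \right)} = \left(-9\right) 3 = -27$)
$B = 0$ ($B = \left(-10 - 27\right) 0 = \left(-37\right) 0 = 0$)
$B \left(-13\right) 12 = 0 \left(-13\right) 12 = 0 \cdot 12 = 0$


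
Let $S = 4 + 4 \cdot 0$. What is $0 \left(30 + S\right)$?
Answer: $0$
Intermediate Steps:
$S = 4$ ($S = 4 + 0 = 4$)
$0 \left(30 + S\right) = 0 \left(30 + 4\right) = 0 \cdot 34 = 0$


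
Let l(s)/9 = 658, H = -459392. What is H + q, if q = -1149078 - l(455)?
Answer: -1614392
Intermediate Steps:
l(s) = 5922 (l(s) = 9*658 = 5922)
q = -1155000 (q = -1149078 - 1*5922 = -1149078 - 5922 = -1155000)
H + q = -459392 - 1155000 = -1614392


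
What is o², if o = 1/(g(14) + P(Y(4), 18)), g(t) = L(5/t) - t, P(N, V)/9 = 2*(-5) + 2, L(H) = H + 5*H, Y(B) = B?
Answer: 49/344569 ≈ 0.00014221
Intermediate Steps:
L(H) = 6*H
P(N, V) = -72 (P(N, V) = 9*(2*(-5) + 2) = 9*(-10 + 2) = 9*(-8) = -72)
g(t) = -t + 30/t (g(t) = 6*(5/t) - t = 30/t - t = -t + 30/t)
o = -7/587 (o = 1/((-1*14 + 30/14) - 72) = 1/((-14 + 30*(1/14)) - 72) = 1/((-14 + 15/7) - 72) = 1/(-83/7 - 72) = 1/(-587/7) = -7/587 ≈ -0.011925)
o² = (-7/587)² = 49/344569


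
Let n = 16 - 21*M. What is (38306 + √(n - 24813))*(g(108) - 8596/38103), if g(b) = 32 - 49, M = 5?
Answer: -25142028182/38103 - 656347*I*√24902/38103 ≈ -6.5984e+5 - 2718.3*I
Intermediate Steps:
g(b) = -17
n = -89 (n = 16 - 21*5 = 16 - 105 = -89)
(38306 + √(n - 24813))*(g(108) - 8596/38103) = (38306 + √(-89 - 24813))*(-17 - 8596/38103) = (38306 + √(-24902))*(-17 - 8596*1/38103) = (38306 + I*√24902)*(-17 - 8596/38103) = (38306 + I*√24902)*(-656347/38103) = -25142028182/38103 - 656347*I*√24902/38103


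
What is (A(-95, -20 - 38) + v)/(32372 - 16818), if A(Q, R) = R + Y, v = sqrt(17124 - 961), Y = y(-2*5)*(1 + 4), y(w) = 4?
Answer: -19/7777 + sqrt(16163)/15554 ≈ 0.0057306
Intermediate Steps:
Y = 20 (Y = 4*(1 + 4) = 4*5 = 20)
v = sqrt(16163) ≈ 127.13
A(Q, R) = 20 + R (A(Q, R) = R + 20 = 20 + R)
(A(-95, -20 - 38) + v)/(32372 - 16818) = ((20 + (-20 - 38)) + sqrt(16163))/(32372 - 16818) = ((20 - 58) + sqrt(16163))/15554 = (-38 + sqrt(16163))*(1/15554) = -19/7777 + sqrt(16163)/15554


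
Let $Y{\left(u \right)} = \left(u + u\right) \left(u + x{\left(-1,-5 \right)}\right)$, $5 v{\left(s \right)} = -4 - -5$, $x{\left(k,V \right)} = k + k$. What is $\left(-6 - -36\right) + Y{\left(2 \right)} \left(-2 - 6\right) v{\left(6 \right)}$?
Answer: $30$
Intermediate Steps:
$x{\left(k,V \right)} = 2 k$
$v{\left(s \right)} = \frac{1}{5}$ ($v{\left(s \right)} = \frac{-4 - -5}{5} = \frac{-4 + 5}{5} = \frac{1}{5} \cdot 1 = \frac{1}{5}$)
$Y{\left(u \right)} = 2 u \left(-2 + u\right)$ ($Y{\left(u \right)} = \left(u + u\right) \left(u + 2 \left(-1\right)\right) = 2 u \left(u - 2\right) = 2 u \left(-2 + u\right)$)
$\left(-6 - -36\right) + Y{\left(2 \right)} \left(-2 - 6\right) v{\left(6 \right)} = \left(-6 - -36\right) + 2 \cdot 2 \left(-2 + 2\right) \left(-2 - 6\right) \frac{1}{5} = \left(-6 + 36\right) + 2 \cdot 2 \cdot 0 \left(\left(-8\right) \frac{1}{5}\right) = 30 + 0 \left(- \frac{8}{5}\right) = 30 + 0 = 30$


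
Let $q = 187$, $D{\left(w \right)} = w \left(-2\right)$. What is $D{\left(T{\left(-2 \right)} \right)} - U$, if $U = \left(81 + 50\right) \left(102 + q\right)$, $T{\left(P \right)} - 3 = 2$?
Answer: $-37869$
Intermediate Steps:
$T{\left(P \right)} = 5$ ($T{\left(P \right)} = 3 + 2 = 5$)
$D{\left(w \right)} = - 2 w$
$U = 37859$ ($U = \left(81 + 50\right) \left(102 + 187\right) = 131 \cdot 289 = 37859$)
$D{\left(T{\left(-2 \right)} \right)} - U = \left(-2\right) 5 - 37859 = -10 - 37859 = -37869$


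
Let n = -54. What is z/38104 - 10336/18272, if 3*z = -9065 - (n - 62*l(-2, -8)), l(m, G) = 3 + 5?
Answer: -41784841/65272152 ≈ -0.64016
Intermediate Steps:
l(m, G) = 8
z = -8515/3 (z = (-9065 - (-54 - 62*8))/3 = (-9065 - (-54 - 496))/3 = (-9065 - 1*(-550))/3 = (-9065 + 550)/3 = (⅓)*(-8515) = -8515/3 ≈ -2838.3)
z/38104 - 10336/18272 = -8515/3/38104 - 10336/18272 = -8515/3*1/38104 - 10336*1/18272 = -8515/114312 - 323/571 = -41784841/65272152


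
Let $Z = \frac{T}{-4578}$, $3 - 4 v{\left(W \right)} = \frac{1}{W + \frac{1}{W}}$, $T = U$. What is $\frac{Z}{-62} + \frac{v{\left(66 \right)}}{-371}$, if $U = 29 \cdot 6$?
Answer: $- \frac{30550477}{21847897652} \approx -0.0013983$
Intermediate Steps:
$U = 174$
$T = 174$
$v{\left(W \right)} = \frac{3}{4} - \frac{1}{4 \left(W + \frac{1}{W}\right)}$
$Z = - \frac{29}{763}$ ($Z = \frac{174}{-4578} = 174 \left(- \frac{1}{4578}\right) = - \frac{29}{763} \approx -0.038008$)
$\frac{Z}{-62} + \frac{v{\left(66 \right)}}{-371} = - \frac{29}{763 \left(-62\right)} + \frac{\frac{1}{4} \frac{1}{1 + 66^{2}} \left(3 - 66 + 3 \cdot 66^{2}\right)}{-371} = \left(- \frac{29}{763}\right) \left(- \frac{1}{62}\right) + \frac{3 - 66 + 3 \cdot 4356}{4 \left(1 + 4356\right)} \left(- \frac{1}{371}\right) = \frac{29}{47306} + \frac{3 - 66 + 13068}{4 \cdot 4357} \left(- \frac{1}{371}\right) = \frac{29}{47306} + \frac{1}{4} \cdot \frac{1}{4357} \cdot 13005 \left(- \frac{1}{371}\right) = \frac{29}{47306} + \frac{13005}{17428} \left(- \frac{1}{371}\right) = \frac{29}{47306} - \frac{13005}{6465788} = - \frac{30550477}{21847897652}$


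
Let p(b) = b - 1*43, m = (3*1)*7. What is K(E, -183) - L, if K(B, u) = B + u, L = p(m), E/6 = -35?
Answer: -371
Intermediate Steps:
m = 21 (m = 3*7 = 21)
E = -210 (E = 6*(-35) = -210)
p(b) = -43 + b (p(b) = b - 43 = -43 + b)
L = -22 (L = -43 + 21 = -22)
K(E, -183) - L = (-210 - 183) - 1*(-22) = -393 + 22 = -371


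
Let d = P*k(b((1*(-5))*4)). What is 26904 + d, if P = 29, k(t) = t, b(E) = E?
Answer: 26324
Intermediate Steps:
d = -580 (d = 29*((1*(-5))*4) = 29*(-5*4) = 29*(-20) = -580)
26904 + d = 26904 - 580 = 26324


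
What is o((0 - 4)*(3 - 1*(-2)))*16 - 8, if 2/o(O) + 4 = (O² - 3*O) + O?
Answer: -864/109 ≈ -7.9266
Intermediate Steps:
o(O) = 2/(-4 + O² - 2*O) (o(O) = 2/(-4 + ((O² - 3*O) + O)) = 2/(-4 + (O² - 2*O)) = 2/(-4 + O² - 2*O))
o((0 - 4)*(3 - 1*(-2)))*16 - 8 = (2/(-4 + ((0 - 4)*(3 - 1*(-2)))² - 2*(0 - 4)*(3 - 1*(-2))))*16 - 8 = (2/(-4 + (-4*(3 + 2))² - (-8)*(3 + 2)))*16 - 8 = (2/(-4 + (-4*5)² - (-8)*5))*16 - 8 = (2/(-4 + (-20)² - 2*(-20)))*16 - 8 = (2/(-4 + 400 + 40))*16 - 8 = (2/436)*16 - 8 = (2*(1/436))*16 - 8 = (1/218)*16 - 8 = 8/109 - 8 = -864/109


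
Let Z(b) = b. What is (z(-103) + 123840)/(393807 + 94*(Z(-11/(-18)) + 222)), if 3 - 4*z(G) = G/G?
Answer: 2229129/7465184 ≈ 0.29860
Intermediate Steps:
z(G) = 1/2 (z(G) = 3/4 - G/(4*G) = 3/4 - 1/4*1 = 3/4 - 1/4 = 1/2)
(z(-103) + 123840)/(393807 + 94*(Z(-11/(-18)) + 222)) = (1/2 + 123840)/(393807 + 94*(-11/(-18) + 222)) = 247681/(2*(393807 + 94*(-11*(-1/18) + 222))) = 247681/(2*(393807 + 94*(11/18 + 222))) = 247681/(2*(393807 + 94*(4007/18))) = 247681/(2*(393807 + 188329/9)) = 247681/(2*(3732592/9)) = (247681/2)*(9/3732592) = 2229129/7465184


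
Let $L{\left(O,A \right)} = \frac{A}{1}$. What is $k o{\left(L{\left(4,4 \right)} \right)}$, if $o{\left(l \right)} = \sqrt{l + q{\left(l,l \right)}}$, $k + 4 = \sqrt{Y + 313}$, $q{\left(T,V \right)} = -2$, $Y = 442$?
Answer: $\sqrt{2} \left(-4 + \sqrt{755}\right) \approx 33.202$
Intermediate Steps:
$L{\left(O,A \right)} = A$ ($L{\left(O,A \right)} = A 1 = A$)
$k = -4 + \sqrt{755}$ ($k = -4 + \sqrt{442 + 313} = -4 + \sqrt{755} \approx 23.477$)
$o{\left(l \right)} = \sqrt{-2 + l}$ ($o{\left(l \right)} = \sqrt{l - 2} = \sqrt{-2 + l}$)
$k o{\left(L{\left(4,4 \right)} \right)} = \left(-4 + \sqrt{755}\right) \sqrt{-2 + 4} = \left(-4 + \sqrt{755}\right) \sqrt{2} = \sqrt{2} \left(-4 + \sqrt{755}\right)$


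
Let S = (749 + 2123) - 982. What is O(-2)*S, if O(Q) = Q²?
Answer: 7560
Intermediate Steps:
S = 1890 (S = 2872 - 982 = 1890)
O(-2)*S = (-2)²*1890 = 4*1890 = 7560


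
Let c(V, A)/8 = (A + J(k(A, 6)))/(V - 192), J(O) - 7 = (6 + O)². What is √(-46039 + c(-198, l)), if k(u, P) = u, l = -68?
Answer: I*√1152915/5 ≈ 214.75*I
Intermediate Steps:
J(O) = 7 + (6 + O)²
c(V, A) = 8*(7 + A + (6 + A)²)/(-192 + V) (c(V, A) = 8*((A + (7 + (6 + A)²))/(V - 192)) = 8*((7 + A + (6 + A)²)/(-192 + V)) = 8*(7 + A + (6 + A)²)/(-192 + V))
√(-46039 + c(-198, l)) = √(-46039 + 8*(43 + (-68)² + 13*(-68))/(-192 - 198)) = √(-46039 + 8*(43 + 4624 - 884)/(-390)) = √(-46039 + 8*(-1/390)*3783) = √(-46039 - 388/5) = √(-230583/5) = I*√1152915/5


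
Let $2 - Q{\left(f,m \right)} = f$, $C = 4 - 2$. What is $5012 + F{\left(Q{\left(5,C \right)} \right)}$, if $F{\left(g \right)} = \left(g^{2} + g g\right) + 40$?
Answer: $5070$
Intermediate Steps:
$C = 2$ ($C = 4 - 2 = 2$)
$Q{\left(f,m \right)} = 2 - f$
$F{\left(g \right)} = 40 + 2 g^{2}$ ($F{\left(g \right)} = \left(g^{2} + g^{2}\right) + 40 = 2 g^{2} + 40 = 40 + 2 g^{2}$)
$5012 + F{\left(Q{\left(5,C \right)} \right)} = 5012 + \left(40 + 2 \left(2 - 5\right)^{2}\right) = 5012 + \left(40 + 2 \left(-3\right)^{2}\right) = 5012 + \left(40 + 2 \cdot 9\right) = 5012 + \left(40 + 18\right) = 5012 + 58 = 5070$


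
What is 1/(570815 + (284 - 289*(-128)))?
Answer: 1/608091 ≈ 1.6445e-6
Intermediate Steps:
1/(570815 + (284 - 289*(-128))) = 1/(570815 + (284 + 36992)) = 1/(570815 + 37276) = 1/608091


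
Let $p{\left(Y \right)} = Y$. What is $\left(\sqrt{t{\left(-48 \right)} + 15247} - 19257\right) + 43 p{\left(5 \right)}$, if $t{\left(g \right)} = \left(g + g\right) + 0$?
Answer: $-19042 + \sqrt{15151} \approx -18919.0$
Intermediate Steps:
$t{\left(g \right)} = 2 g$ ($t{\left(g \right)} = 2 g + 0 = 2 g$)
$\left(\sqrt{t{\left(-48 \right)} + 15247} - 19257\right) + 43 p{\left(5 \right)} = \left(\sqrt{2 \left(-48\right) + 15247} - 19257\right) + 43 \cdot 5 = \left(\sqrt{-96 + 15247} - 19257\right) + 215 = \left(\sqrt{15151} - 19257\right) + 215 = \left(-19257 + \sqrt{15151}\right) + 215 = -19042 + \sqrt{15151}$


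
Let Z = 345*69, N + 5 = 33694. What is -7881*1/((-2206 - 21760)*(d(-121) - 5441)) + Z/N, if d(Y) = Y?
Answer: 1057638207017/1496902124196 ≈ 0.70655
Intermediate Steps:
N = 33689 (N = -5 + 33694 = 33689)
Z = 23805
-7881*1/((-2206 - 21760)*(d(-121) - 5441)) + Z/N = -7881*1/((-2206 - 21760)*(-121 - 5441)) + 23805/33689 = -7881/((-23966*(-5562))) + 23805*(1/33689) = -7881/133298892 + 23805/33689 = -7881*1/133298892 + 23805/33689 = -2627/44432964 + 23805/33689 = 1057638207017/1496902124196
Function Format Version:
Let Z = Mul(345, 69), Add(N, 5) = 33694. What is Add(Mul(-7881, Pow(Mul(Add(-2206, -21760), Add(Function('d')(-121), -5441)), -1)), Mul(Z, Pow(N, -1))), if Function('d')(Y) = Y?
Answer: Rational(1057638207017, 1496902124196) ≈ 0.70655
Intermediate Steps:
N = 33689 (N = Add(-5, 33694) = 33689)
Z = 23805
Add(Mul(-7881, Pow(Mul(Add(-2206, -21760), Add(Function('d')(-121), -5441)), -1)), Mul(Z, Pow(N, -1))) = Add(Mul(-7881, Pow(Mul(Add(-2206, -21760), Add(-121, -5441)), -1)), Mul(23805, Pow(33689, -1))) = Add(Mul(-7881, Pow(Mul(-23966, -5562), -1)), Mul(23805, Rational(1, 33689))) = Add(Mul(-7881, Pow(133298892, -1)), Rational(23805, 33689)) = Add(Mul(-7881, Rational(1, 133298892)), Rational(23805, 33689)) = Add(Rational(-2627, 44432964), Rational(23805, 33689)) = Rational(1057638207017, 1496902124196)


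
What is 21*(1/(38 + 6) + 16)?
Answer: 14805/44 ≈ 336.48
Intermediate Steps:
21*(1/(38 + 6) + 16) = 21*(1/44 + 16) = 21*(705/44) = 14805/44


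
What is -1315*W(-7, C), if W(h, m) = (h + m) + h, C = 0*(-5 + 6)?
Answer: 18410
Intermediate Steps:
C = 0 (C = 0*1 = 0)
W(h, m) = m + 2*h
-1315*W(-7, C) = -1315*(0 + 2*(-7)) = -1315*(0 - 14) = -1315*(-14) = 18410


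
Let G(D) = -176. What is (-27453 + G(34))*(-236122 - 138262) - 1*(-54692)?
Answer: 10343910228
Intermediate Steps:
(-27453 + G(34))*(-236122 - 138262) - 1*(-54692) = (-27453 - 176)*(-236122 - 138262) - 1*(-54692) = -27629*(-374384) + 54692 = 10343855536 + 54692 = 10343910228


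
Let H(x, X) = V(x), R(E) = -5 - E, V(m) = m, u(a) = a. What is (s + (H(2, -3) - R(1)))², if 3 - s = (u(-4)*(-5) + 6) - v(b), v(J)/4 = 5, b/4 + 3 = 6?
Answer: 25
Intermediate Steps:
b = 12 (b = -12 + 4*6 = -12 + 24 = 12)
v(J) = 20 (v(J) = 4*5 = 20)
H(x, X) = x
s = -3 (s = 3 - ((-4*(-5) + 6) - 1*20) = 3 - ((20 + 6) - 20) = 3 - (26 - 20) = 3 - 1*6 = 3 - 6 = -3)
(s + (H(2, -3) - R(1)))² = (-3 + (2 - (-5 - 1*1)))² = (-3 + (2 - (-5 - 1)))² = (-3 + (2 - 1*(-6)))² = (-3 + (2 + 6))² = (-3 + 8)² = 5² = 25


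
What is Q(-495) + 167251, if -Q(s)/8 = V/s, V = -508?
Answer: 82785181/495 ≈ 1.6724e+5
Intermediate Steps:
Q(s) = 4064/s (Q(s) = -(-4064)/s = 4064/s)
Q(-495) + 167251 = 4064/(-495) + 167251 = 4064*(-1/495) + 167251 = -4064/495 + 167251 = 82785181/495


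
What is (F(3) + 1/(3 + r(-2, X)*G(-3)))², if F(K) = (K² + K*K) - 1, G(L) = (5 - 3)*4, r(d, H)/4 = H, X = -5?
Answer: 7118224/24649 ≈ 288.78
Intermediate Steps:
r(d, H) = 4*H
G(L) = 8 (G(L) = 2*4 = 8)
F(K) = -1 + 2*K² (F(K) = (K² + K²) - 1 = 2*K² - 1 = -1 + 2*K²)
(F(3) + 1/(3 + r(-2, X)*G(-3)))² = ((-1 + 2*3²) + 1/(3 + (4*(-5))*8))² = ((-1 + 2*9) + 1/(3 - 20*8))² = ((-1 + 18) + 1/(3 - 160))² = (17 + 1/(-157))² = (17 - 1/157)² = (2668/157)² = 7118224/24649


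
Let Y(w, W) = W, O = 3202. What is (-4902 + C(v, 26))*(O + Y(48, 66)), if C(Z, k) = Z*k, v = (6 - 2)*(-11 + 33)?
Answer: -8542552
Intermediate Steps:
v = 88 (v = 4*22 = 88)
(-4902 + C(v, 26))*(O + Y(48, 66)) = (-4902 + 88*26)*(3202 + 66) = (-4902 + 2288)*3268 = -2614*3268 = -8542552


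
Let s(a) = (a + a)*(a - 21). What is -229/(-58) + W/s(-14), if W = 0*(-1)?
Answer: 229/58 ≈ 3.9483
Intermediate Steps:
s(a) = 2*a*(-21 + a) (s(a) = (2*a)*(-21 + a) = 2*a*(-21 + a))
W = 0
-229/(-58) + W/s(-14) = -229/(-58) + 0/((2*(-14)*(-21 - 14))) = -229*(-1/58) + 0/((2*(-14)*(-35))) = 229/58 + 0/980 = 229/58 + 0*(1/980) = 229/58 + 0 = 229/58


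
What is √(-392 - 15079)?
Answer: 9*I*√191 ≈ 124.38*I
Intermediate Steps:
√(-392 - 15079) = √(-15471) = 9*I*√191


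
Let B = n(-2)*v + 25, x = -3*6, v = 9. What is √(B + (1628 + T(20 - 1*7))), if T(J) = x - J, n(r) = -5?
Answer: √1577 ≈ 39.711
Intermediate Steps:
x = -18
T(J) = -18 - J
B = -20 (B = -5*9 + 25 = -45 + 25 = -20)
√(B + (1628 + T(20 - 1*7))) = √(-20 + (1628 + (-18 - (20 - 1*7)))) = √(-20 + (1628 + (-18 - (20 - 7)))) = √(-20 + (1628 + (-18 - 1*13))) = √(-20 + (1628 + (-18 - 13))) = √(-20 + (1628 - 31)) = √(-20 + 1597) = √1577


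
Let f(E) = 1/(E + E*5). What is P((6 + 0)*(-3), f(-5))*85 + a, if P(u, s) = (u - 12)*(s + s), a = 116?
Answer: 286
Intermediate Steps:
f(E) = 1/(6*E) (f(E) = 1/(E + 5*E) = 1/(6*E))
P(u, s) = 2*s*(-12 + u) (P(u, s) = (-12 + u)*(2*s) = 2*s*(-12 + u))
P((6 + 0)*(-3), f(-5))*85 + a = (2*((1/6)/(-5))*(-12 + (6 + 0)*(-3)))*85 + 116 = (2*((1/6)*(-1/5))*(-12 + 6*(-3)))*85 + 116 = (2*(-1/30)*(-12 - 18))*85 + 116 = (2*(-1/30)*(-30))*85 + 116 = 2*85 + 116 = 170 + 116 = 286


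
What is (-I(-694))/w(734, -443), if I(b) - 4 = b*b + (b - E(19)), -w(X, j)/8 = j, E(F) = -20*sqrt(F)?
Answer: -240473/1772 - 5*sqrt(19)/886 ≈ -135.73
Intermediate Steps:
w(X, j) = -8*j
I(b) = 4 + b + b**2 + 20*sqrt(19) (I(b) = 4 + (b*b + (b - (-20)*sqrt(19))) = 4 + (b**2 + (b + 20*sqrt(19))) = 4 + (b + b**2 + 20*sqrt(19)) = 4 + b + b**2 + 20*sqrt(19))
(-I(-694))/w(734, -443) = (-(4 - 694 + (-694)**2 + 20*sqrt(19)))/((-8*(-443))) = -(4 - 694 + 481636 + 20*sqrt(19))/3544 = -(480946 + 20*sqrt(19))*(1/3544) = (-480946 - 20*sqrt(19))*(1/3544) = -240473/1772 - 5*sqrt(19)/886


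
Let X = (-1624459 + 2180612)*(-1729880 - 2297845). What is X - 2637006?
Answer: -2240033978931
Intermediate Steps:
X = -2240031341925 (X = 556153*(-4027725) = -2240031341925)
X - 2637006 = -2240031341925 - 2637006 = -2240033978931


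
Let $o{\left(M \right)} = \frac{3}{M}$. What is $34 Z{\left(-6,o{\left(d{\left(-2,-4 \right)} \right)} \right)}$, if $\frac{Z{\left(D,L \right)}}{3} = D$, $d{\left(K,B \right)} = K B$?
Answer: $-612$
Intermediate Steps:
$d{\left(K,B \right)} = B K$
$Z{\left(D,L \right)} = 3 D$
$34 Z{\left(-6,o{\left(d{\left(-2,-4 \right)} \right)} \right)} = 34 \cdot 3 \left(-6\right) = 34 \left(-18\right) = -612$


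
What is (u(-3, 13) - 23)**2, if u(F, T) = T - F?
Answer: 49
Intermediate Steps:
(u(-3, 13) - 23)**2 = ((13 - 1*(-3)) - 23)**2 = ((13 + 3) - 23)**2 = (16 - 23)**2 = (-7)**2 = 49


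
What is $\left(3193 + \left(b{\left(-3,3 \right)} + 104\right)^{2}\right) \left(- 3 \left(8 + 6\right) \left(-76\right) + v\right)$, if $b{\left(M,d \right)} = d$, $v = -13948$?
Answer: $-157489352$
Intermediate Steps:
$\left(3193 + \left(b{\left(-3,3 \right)} + 104\right)^{2}\right) \left(- 3 \left(8 + 6\right) \left(-76\right) + v\right) = \left(3193 + \left(3 + 104\right)^{2}\right) \left(- 3 \left(8 + 6\right) \left(-76\right) - 13948\right) = \left(3193 + 107^{2}\right) \left(\left(-3\right) 14 \left(-76\right) - 13948\right) = \left(3193 + 11449\right) \left(\left(-42\right) \left(-76\right) - 13948\right) = 14642 \left(3192 - 13948\right) = 14642 \left(-10756\right) = -157489352$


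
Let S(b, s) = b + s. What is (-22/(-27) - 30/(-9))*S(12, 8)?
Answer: 2240/27 ≈ 82.963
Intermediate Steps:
(-22/(-27) - 30/(-9))*S(12, 8) = (-22/(-27) - 30/(-9))*(12 + 8) = (-22*(-1/27) - 30*(-1/9))*20 = (22/27 + 10/3)*20 = (112/27)*20 = 2240/27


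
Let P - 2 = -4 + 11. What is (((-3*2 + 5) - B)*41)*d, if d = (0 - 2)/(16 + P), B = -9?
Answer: -656/25 ≈ -26.240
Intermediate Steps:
P = 9 (P = 2 + (-4 + 11) = 2 + 7 = 9)
d = -2/25 (d = (0 - 2)/(16 + 9) = -2/25 ≈ -0.080000)
(((-3*2 + 5) - B)*41)*d = (((-3*2 + 5) - 1*(-9))*41)*(-2/25) = (((-6 + 5) + 9)*41)*(-2/25) = ((-1 + 9)*41)*(-2/25) = (8*41)*(-2/25) = 328*(-2/25) = -656/25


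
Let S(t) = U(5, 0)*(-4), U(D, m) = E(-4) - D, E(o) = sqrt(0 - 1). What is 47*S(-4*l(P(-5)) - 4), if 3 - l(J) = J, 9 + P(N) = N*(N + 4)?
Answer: 940 - 188*I ≈ 940.0 - 188.0*I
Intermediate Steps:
P(N) = -9 + N*(4 + N) (P(N) = -9 + N*(N + 4) = -9 + N*(4 + N))
E(o) = I (E(o) = sqrt(-1) = I)
U(D, m) = I - D
l(J) = 3 - J
S(t) = 20 - 4*I (S(t) = (I - 1*5)*(-4) = (I - 5)*(-4) = (-5 + I)*(-4) = 20 - 4*I)
47*S(-4*l(P(-5)) - 4) = 47*(20 - 4*I) = 940 - 188*I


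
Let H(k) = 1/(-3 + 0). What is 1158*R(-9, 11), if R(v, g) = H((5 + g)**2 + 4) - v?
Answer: 10036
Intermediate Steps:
H(k) = -1/3 (H(k) = 1/(-3) = -1/3)
R(v, g) = -1/3 - v
1158*R(-9, 11) = 1158*(-1/3 - 1*(-9)) = 1158*(-1/3 + 9) = 1158*(26/3) = 10036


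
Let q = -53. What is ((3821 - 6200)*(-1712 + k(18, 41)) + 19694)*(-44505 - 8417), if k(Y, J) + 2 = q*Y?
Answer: -336947282452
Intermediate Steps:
k(Y, J) = -2 - 53*Y
((3821 - 6200)*(-1712 + k(18, 41)) + 19694)*(-44505 - 8417) = ((3821 - 6200)*(-1712 + (-2 - 53*18)) + 19694)*(-44505 - 8417) = (-2379*(-1712 + (-2 - 954)) + 19694)*(-52922) = (-2379*(-1712 - 956) + 19694)*(-52922) = (-2379*(-2668) + 19694)*(-52922) = (6347172 + 19694)*(-52922) = 6366866*(-52922) = -336947282452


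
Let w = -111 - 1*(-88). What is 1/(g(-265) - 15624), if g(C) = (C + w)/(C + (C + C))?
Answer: -265/4140264 ≈ -6.4006e-5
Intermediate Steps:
w = -23 (w = -111 + 88 = -23)
g(C) = (-23 + C)/(3*C) (g(C) = (C - 23)/(C + (C + C)) = (-23 + C)/(C + 2*C) = (-23 + C)/((3*C)) = (-23 + C)*(1/(3*C)) = (-23 + C)/(3*C))
1/(g(-265) - 15624) = 1/((1/3)*(-23 - 265)/(-265) - 15624) = 1/((1/3)*(-1/265)*(-288) - 15624) = 1/(96/265 - 15624) = 1/(-4140264/265) = -265/4140264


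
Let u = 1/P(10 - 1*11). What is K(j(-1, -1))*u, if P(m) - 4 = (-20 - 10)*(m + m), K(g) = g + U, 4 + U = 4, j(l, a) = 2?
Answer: 1/32 ≈ 0.031250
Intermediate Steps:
U = 0 (U = -4 + 4 = 0)
K(g) = g (K(g) = g + 0 = g)
P(m) = 4 - 60*m (P(m) = 4 + (-20 - 10)*(m + m) = 4 - 60*m)
u = 1/64 (u = 1/(4 - 60*(10 - 1*11)) = 1/(4 - 60*(10 - 11)) = 1/(4 - 60*(-1)) = 1/(4 + 60) = 1/64 ≈ 0.015625)
K(j(-1, -1))*u = 2*(1/64) = 1/32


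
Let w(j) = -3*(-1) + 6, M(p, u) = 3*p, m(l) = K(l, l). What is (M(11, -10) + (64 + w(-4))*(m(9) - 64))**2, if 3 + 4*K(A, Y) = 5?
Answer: 84732025/4 ≈ 2.1183e+7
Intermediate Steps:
K(A, Y) = 1/2 (K(A, Y) = -3/4 + (1/4)*5 = -3/4 + 5/4 = 1/2)
m(l) = 1/2
w(j) = 9 (w(j) = 3 + 6 = 9)
(M(11, -10) + (64 + w(-4))*(m(9) - 64))**2 = (3*11 + (64 + 9)*(1/2 - 64))**2 = (33 + 73*(-127/2))**2 = (33 - 9271/2)**2 = (-9205/2)**2 = 84732025/4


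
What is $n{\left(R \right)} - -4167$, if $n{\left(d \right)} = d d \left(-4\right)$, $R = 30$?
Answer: $567$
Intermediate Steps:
$n{\left(d \right)} = - 4 d^{2}$ ($n{\left(d \right)} = d^{2} \left(-4\right) = - 4 d^{2}$)
$n{\left(R \right)} - -4167 = - 4 \cdot 30^{2} - -4167 = \left(-4\right) 900 + 4167 = -3600 + 4167 = 567$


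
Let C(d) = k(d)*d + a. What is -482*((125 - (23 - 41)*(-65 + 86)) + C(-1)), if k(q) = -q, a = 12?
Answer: -247748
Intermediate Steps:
C(d) = 12 - d² (C(d) = (-d)*d + 12 = -d² + 12 = 12 - d²)
-482*((125 - (23 - 41)*(-65 + 86)) + C(-1)) = -482*((125 - (23 - 41)*(-65 + 86)) + (12 - 1*(-1)²)) = -482*((125 - (-18)*21) + (12 - 1*1)) = -482*((125 - 1*(-378)) + (12 - 1)) = -482*((125 + 378) + 11) = -482*(503 + 11) = -482*514 = -247748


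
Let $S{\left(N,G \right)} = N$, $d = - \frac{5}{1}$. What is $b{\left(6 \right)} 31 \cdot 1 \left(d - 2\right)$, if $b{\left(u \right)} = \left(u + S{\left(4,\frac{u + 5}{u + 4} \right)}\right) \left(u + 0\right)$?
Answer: $-13020$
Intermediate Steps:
$d = -5$ ($d = \left(-5\right) 1 = -5$)
$b{\left(u \right)} = u \left(4 + u\right)$ ($b{\left(u \right)} = \left(u + 4\right) \left(u + 0\right) = \left(4 + u\right) u = u \left(4 + u\right)$)
$b{\left(6 \right)} 31 \cdot 1 \left(d - 2\right) = 6 \left(4 + 6\right) 31 \cdot 1 \left(-5 - 2\right) = 6 \cdot 10 \cdot 31 \cdot 1 \left(-7\right) = 60 \cdot 31 \left(-7\right) = 1860 \left(-7\right) = -13020$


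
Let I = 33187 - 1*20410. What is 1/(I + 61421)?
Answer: 1/74198 ≈ 1.3477e-5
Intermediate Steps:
I = 12777 (I = 33187 - 20410 = 12777)
1/(I + 61421) = 1/(12777 + 61421) = 1/74198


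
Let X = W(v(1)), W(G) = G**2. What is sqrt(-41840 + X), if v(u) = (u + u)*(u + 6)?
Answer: 2*I*sqrt(10411) ≈ 204.07*I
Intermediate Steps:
v(u) = 2*u*(6 + u) (v(u) = (2*u)*(6 + u) = 2*u*(6 + u))
X = 196 (X = (2*1*(6 + 1))**2 = (2*1*7)**2 = 14**2 = 196)
sqrt(-41840 + X) = sqrt(-41840 + 196) = sqrt(-41644) = 2*I*sqrt(10411)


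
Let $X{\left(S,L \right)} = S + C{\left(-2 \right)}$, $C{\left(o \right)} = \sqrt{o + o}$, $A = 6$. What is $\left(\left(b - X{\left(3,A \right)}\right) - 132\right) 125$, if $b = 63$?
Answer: $-9000 - 250 i \approx -9000.0 - 250.0 i$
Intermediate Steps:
$C{\left(o \right)} = \sqrt{2} \sqrt{o}$ ($C{\left(o \right)} = \sqrt{2 o} = \sqrt{2} \sqrt{o}$)
$X{\left(S,L \right)} = S + 2 i$ ($X{\left(S,L \right)} = S + \sqrt{2} \sqrt{-2} = S + \sqrt{2} i \sqrt{2} = S + 2 i$)
$\left(\left(b - X{\left(3,A \right)}\right) - 132\right) 125 = \left(\left(63 - \left(3 + 2 i\right)\right) - 132\right) 125 = \left(\left(60 - 2 i\right) - 132\right) 125 = \left(-72 - 2 i\right) 125 = -9000 - 250 i$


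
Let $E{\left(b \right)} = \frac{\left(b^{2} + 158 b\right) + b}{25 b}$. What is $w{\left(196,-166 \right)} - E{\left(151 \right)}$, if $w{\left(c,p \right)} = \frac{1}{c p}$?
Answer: $- \frac{2017237}{162680} \approx -12.4$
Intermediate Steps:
$w{\left(c,p \right)} = \frac{1}{c p}$
$E{\left(b \right)} = \frac{b^{2} + 159 b}{25 b}$ ($E{\left(b \right)} = \left(b^{2} + 159 b\right) \frac{1}{25 b} = \frac{b^{2} + 159 b}{25 b}$)
$w{\left(196,-166 \right)} - E{\left(151 \right)} = \frac{1}{196 \left(-166\right)} - \left(\frac{159}{25} + \frac{1}{25} \cdot 151\right) = \frac{1}{196} \left(- \frac{1}{166}\right) - \left(\frac{159}{25} + \frac{151}{25}\right) = - \frac{1}{32536} - \frac{62}{5} = - \frac{2017237}{162680}$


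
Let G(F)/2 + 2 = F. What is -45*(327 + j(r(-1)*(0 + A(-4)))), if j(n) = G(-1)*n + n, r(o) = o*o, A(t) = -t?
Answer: -13815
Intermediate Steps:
r(o) = o²
G(F) = -4 + 2*F
j(n) = -5*n (j(n) = (-4 + 2*(-1))*n + n = (-4 - 2)*n + n = -6*n + n = -5*n)
-45*(327 + j(r(-1)*(0 + A(-4)))) = -45*(327 - 5*(-1)²*(0 - 1*(-4))) = -45*(327 - 5*(0 + 4)) = -45*(327 - 5*4) = -45*(327 - 20) = -45*307 = -13815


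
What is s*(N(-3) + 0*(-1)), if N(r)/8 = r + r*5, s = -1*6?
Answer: 864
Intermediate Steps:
s = -6
N(r) = 48*r (N(r) = 8*(r + r*5) = 8*(r + 5*r) = 8*(6*r) = 48*r)
s*(N(-3) + 0*(-1)) = -6*(48*(-3) + 0*(-1)) = -6*(-144 + 0) = -6*(-144) = 864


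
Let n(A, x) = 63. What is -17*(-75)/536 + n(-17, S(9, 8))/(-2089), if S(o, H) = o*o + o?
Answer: 2629707/1119704 ≈ 2.3486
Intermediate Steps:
S(o, H) = o + o**2 (S(o, H) = o**2 + o = o + o**2)
-17*(-75)/536 + n(-17, S(9, 8))/(-2089) = -17*(-75)/536 + 63/(-2089) = 1275*(1/536) + 63*(-1/2089) = 1275/536 - 63/2089 = 2629707/1119704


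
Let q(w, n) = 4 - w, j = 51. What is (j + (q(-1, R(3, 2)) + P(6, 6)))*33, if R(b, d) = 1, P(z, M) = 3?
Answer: 1947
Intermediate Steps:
(j + (q(-1, R(3, 2)) + P(6, 6)))*33 = (51 + ((4 - 1*(-1)) + 3))*33 = (51 + ((4 + 1) + 3))*33 = (51 + (5 + 3))*33 = (51 + 8)*33 = 59*33 = 1947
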